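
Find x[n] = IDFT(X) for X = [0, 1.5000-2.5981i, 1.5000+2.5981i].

x[n] = (1/3) Σ(k=0 to 2) X[k] · e^(2πikn/3)

Computing each x[n]:
x[0] = 1
x[1] = 1
x[2] = -2

x = [1, 1, -2]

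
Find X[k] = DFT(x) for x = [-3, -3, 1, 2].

X[k] = Σ(n=0 to 3) x[n] · ω_4^(nk)
where ω_4 = e^(-2πi/4)

Computing each X[k]:
X[0] = -3
X[1] = -4+5i
X[2] = -1
X[3] = -4-5i

X = [-3, -4+5i, -1, -4-5i]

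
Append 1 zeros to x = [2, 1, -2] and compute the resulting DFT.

Original 3-point DFT: [1, 2.5000-2.5981i, 2.5000+2.5981i]
Zero-padded 4-point DFT provides frequency interpolation.

DFT_4([x, 0, ...]) = [1, 4-1i, -1, 4+1i]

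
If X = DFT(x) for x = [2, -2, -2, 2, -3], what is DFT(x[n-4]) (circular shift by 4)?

Time shift by 4: X_shifted[k] = ω_5^(4k) · X[k]
Shifted x = [-2, -2, 2, -3, 2]

DFT(x[n-4]) = [-3, -1.1910+0.8653i, -2.3090+7.1064i, -2.3090-7.1064i, -1.1910-0.8653i]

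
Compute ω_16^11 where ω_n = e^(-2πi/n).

ω_16^11 = e^(-2πi·11/16)
= cos(-2π·11/16) + i·sin(-2π·11/16)
= cos(-22π/16) + i·sin(-22π/16)

ω_16^11 = cos(-22π/16) + i·sin(-22π/16) = -0.3827+0.9239i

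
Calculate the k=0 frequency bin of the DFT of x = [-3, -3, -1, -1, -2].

X[0] = Σ(n=0 to 4) x[n] · ω_5^0 = Σ x[n]
= (-3) + (-3) + (-1) + (-1) + (-2)

X[0] = -10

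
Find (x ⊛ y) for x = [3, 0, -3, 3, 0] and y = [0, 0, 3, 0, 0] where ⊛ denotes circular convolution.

(x ⊛ y)[n] = Σ(m=0 to 4) x[m] · y[(n-m) mod 5]

Computing each output sample:
(x ⊛ y)[0] = 9
(x ⊛ y)[1] = 0
(x ⊛ y)[2] = 9
(x ⊛ y)[3] = 0
(x ⊛ y)[4] = -9

x ⊛ y = [9, 0, 9, 0, -9]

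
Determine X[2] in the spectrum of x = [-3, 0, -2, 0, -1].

X[2] = Σ(n=0 to 4) x[n] · ω_5^(2n) where ω_5 = e^(-2πi/5)
= (-3)·ω_5^0 + (0)·ω_5^2 + (-2)·ω_5^4 + (0)·ω_5^6 + (-1)·ω_5^8

X[2] = -2.8090-2.4899i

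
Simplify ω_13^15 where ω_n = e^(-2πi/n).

Since ω_13^13 = 1, powers reduce modulo 13.
15 mod 13 = 2
So ω_13^15 = ω_13^2 = e^(-2πi·2/13)

ω_13^15 = ω_13^2 = 0.5681-0.8230i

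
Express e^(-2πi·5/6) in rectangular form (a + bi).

ω_6^5 = e^(-2πi·5/6)
= cos(-2π·5/6) + i·sin(-2π·5/6)
= cos(-10π/6) + i·sin(-10π/6)

ω_6^5 = cos(-10π/6) + i·sin(-10π/6) = 0.5000+0.8660i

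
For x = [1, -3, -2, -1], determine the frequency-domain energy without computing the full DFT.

Parseval: Σ|x[n]|² = (1/N)Σ|X[k]|², so Σ|X[k]|² = N·Σ|x[n]|² = 4·15.0000

Σ|X[k]|² = N·Σ|x[n]|² = 4·15.0000 = 60.0000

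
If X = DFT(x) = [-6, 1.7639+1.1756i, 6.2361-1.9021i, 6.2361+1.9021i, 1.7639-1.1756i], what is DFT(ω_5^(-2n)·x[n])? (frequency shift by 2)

Modulation property: DFT(ω_5^(-2n)·x[n]) = X[(k-2) mod 5], so circularly shift X by 2 positions.

X[k-2] = [6.2361+1.9021i, 1.7639-1.1756i, -6, 1.7639+1.1756i, 6.2361-1.9021i]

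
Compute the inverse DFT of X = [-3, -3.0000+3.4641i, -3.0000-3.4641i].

x[n] = (1/3) Σ(k=0 to 2) X[k] · e^(2πikn/3)

Computing each x[n]:
x[0] = -3
x[1] = -2
x[2] = 2

x = [-3, -2, 2]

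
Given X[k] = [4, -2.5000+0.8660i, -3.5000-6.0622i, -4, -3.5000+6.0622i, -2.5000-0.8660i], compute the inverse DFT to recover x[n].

x[n] = (1/6) Σ(k=0 to 5) X[k] · e^(2πikn/6)

Computing each x[n]:
x[0] = -2
x[1] = 3
x[2] = -1
x[3] = 1
x[4] = 3
x[5] = 0

x = [-2, 3, -1, 1, 3, 0]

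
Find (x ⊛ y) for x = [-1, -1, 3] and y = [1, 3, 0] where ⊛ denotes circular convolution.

(x ⊛ y)[n] = Σ(m=0 to 2) x[m] · y[(n-m) mod 3]

Computing each output sample:
(x ⊛ y)[0] = 8
(x ⊛ y)[1] = -4
(x ⊛ y)[2] = 0

x ⊛ y = [8, -4, 0]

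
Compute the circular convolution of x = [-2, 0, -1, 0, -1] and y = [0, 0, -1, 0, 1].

(x ⊛ y)[n] = Σ(m=0 to 4) x[m] · y[(n-m) mod 5]

Computing each output sample:
(x ⊛ y)[0] = 0
(x ⊛ y)[1] = 0
(x ⊛ y)[2] = 2
(x ⊛ y)[3] = -1
(x ⊛ y)[4] = -1

x ⊛ y = [0, 0, 2, -1, -1]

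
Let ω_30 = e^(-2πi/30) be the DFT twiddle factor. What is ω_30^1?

ω_30^1 = e^(-2πi·1/30)
= cos(-2π·1/30) + i·sin(-2π·1/30)
= cos(-2π/30) + i·sin(-2π/30)

ω_30^1 = cos(-2π/30) + i·sin(-2π/30) = 0.9781-0.2079i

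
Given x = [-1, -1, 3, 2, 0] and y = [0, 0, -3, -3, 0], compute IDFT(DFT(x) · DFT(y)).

(x ⊛ y)[n] = Σ(m=0 to 4) x[m] · y[(n-m) mod 5]

Computing each output sample:
(x ⊛ y)[0] = -15
(x ⊛ y)[1] = -6
(x ⊛ y)[2] = 3
(x ⊛ y)[3] = 6
(x ⊛ y)[4] = -6

x ⊛ y = [-15, -6, 3, 6, -6]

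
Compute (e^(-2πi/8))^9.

Since ω_8^8 = 1, powers reduce modulo 8.
9 mod 8 = 1
So ω_8^9 = ω_8^1 = e^(-2πi·1/8)

ω_8^9 = ω_8^1 = 0.7071-0.7071i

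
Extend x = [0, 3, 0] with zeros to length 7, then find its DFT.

Original 3-point DFT: [3, -1.5000-2.5981i, -1.5000+2.5981i]
Zero-padded 7-point DFT provides frequency interpolation.

DFT_7([x, 0, ...]) = [3, 1.8705-2.3455i, -0.6676-2.9248i, -2.7029-1.3017i, -2.7029+1.3017i, -0.6676+2.9248i, 1.8705+2.3455i]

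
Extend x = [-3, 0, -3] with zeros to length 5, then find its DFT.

Original 3-point DFT: [-6, -1.5000-2.5981i, -1.5000+2.5981i]
Zero-padded 5-point DFT provides frequency interpolation.

DFT_5([x, 0, ...]) = [-6, -0.5729+1.7634i, -3.9271-2.8532i, -3.9271+2.8532i, -0.5729-1.7634i]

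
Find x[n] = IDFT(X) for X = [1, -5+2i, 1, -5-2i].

x[n] = (1/4) Σ(k=0 to 3) X[k] · e^(2πikn/4)

Computing each x[n]:
x[0] = -2
x[1] = -1
x[2] = 3
x[3] = 1

x = [-2, -1, 3, 1]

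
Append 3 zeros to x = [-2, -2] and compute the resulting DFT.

Original 2-point DFT: [-4, 0]
Zero-padded 5-point DFT provides frequency interpolation.

DFT_5([x, 0, ...]) = [-4, -2.6180+1.9021i, -0.3820+1.1756i, -0.3820-1.1756i, -2.6180-1.9021i]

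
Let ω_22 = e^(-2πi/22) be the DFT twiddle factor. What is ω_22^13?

ω_22^13 = e^(-2πi·13/22)
= cos(-2π·13/22) + i·sin(-2π·13/22)
= cos(-26π/22) + i·sin(-26π/22)

ω_22^13 = cos(-26π/22) + i·sin(-26π/22) = -0.8413+0.5406i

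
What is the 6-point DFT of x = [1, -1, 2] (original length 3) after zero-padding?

Original 3-point DFT: [2, 0.5000+2.5981i, 0.5000-2.5981i]
Zero-padded 6-point DFT provides frequency interpolation.

DFT_6([x, 0, ...]) = [2, -0.5000-0.8660i, 0.5000+2.5981i, 4, 0.5000-2.5981i, -0.5000+0.8660i]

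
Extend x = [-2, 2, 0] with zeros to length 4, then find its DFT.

Original 3-point DFT: [0, -3.0000-1.7321i, -3.0000+1.7321i]
Zero-padded 4-point DFT provides frequency interpolation.

DFT_4([x, 0, ...]) = [0, -2-2i, -4, -2+2i]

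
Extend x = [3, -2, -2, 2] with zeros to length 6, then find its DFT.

Original 4-point DFT: [1, 5+4i, 1, 5-4i]
Zero-padded 6-point DFT provides frequency interpolation.

DFT_6([x, 0, ...]) = [1, 1.0000+3.4641i, 7, 1, 7, 1.0000-3.4641i]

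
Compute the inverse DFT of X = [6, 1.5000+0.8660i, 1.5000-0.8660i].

x[n] = (1/3) Σ(k=0 to 2) X[k] · e^(2πikn/3)

Computing each x[n]:
x[0] = 3
x[1] = 1
x[2] = 2

x = [3, 1, 2]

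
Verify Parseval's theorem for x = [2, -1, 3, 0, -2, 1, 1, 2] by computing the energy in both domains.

Time domain:
Σ|x[n]|² = |2|² + |-1|² + |3|² + |0|² + |-2|² + |1|² + |1|² + |2|² = 24.0000

Frequency domain:
(1/8)Σ|X[k]|² = (1/8)(|6|² + |4.0000+0.8284i|² + |-4+2i|² + |4.0000+4.8284i|² + |2|² + |4.0000-4.8284i|² + |-4-2i|² + |4.0000-0.8284i|²) = (1/8)·192.0000 = 24.0000

Both sides agree, confirming Parseval's theorem.

Σ|x[n]|² = (1/N)Σ|X[k]|² = 24.0000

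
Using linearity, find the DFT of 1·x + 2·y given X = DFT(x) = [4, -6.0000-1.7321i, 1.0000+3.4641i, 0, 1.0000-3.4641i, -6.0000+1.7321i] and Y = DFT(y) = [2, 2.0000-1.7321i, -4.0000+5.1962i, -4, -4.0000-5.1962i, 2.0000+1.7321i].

By linearity: DFT(1x + 2y) = 1·DFT(x) + 2·DFT(y)
= 1·[4, -6.0000-1.7321i, 1.0000+3.4641i, 0, 1.0000-3.4641i, -6.0000+1.7321i] + 2·[2, 2.0000-1.7321i, -4.0000+5.1962i, -4, -4.0000-5.1962i, 2.0000+1.7321i]

Computing element-wise:
Z[0] = 1·(4) + 2·(2) = 8
Z[1] = 1·(-6.0000-1.7321i) + 2·(2.0000-1.7321i) = -2.0000-5.1963i
Z[2] = 1·(1.0000+3.4641i) + 2·(-4.0000+5.1962i) = -7.0000+13.8565i
Z[3] = 1·(0) + 2·(-4) = -8
Z[4] = 1·(1.0000-3.4641i) + 2·(-4.0000-5.1962i) = -7.0000-13.8565i
Z[5] = 1·(-6.0000+1.7321i) + 2·(2.0000+1.7321i) = -2.0000+5.1963i

DFT(1x + 2y) = 1·X + 2·Y = [8, -2.0000-5.1963i, -7.0000+13.8565i, -8, -7.0000-13.8565i, -2.0000+5.1963i]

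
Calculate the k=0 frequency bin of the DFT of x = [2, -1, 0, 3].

X[0] = Σ(n=0 to 3) x[n] · ω_4^0 = Σ x[n]
= (2) + (-1) + (0) + (3)

X[0] = 4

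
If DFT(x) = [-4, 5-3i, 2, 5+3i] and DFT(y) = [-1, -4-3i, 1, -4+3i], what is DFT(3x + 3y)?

By linearity: DFT(3x + 3y) = 3·DFT(x) + 3·DFT(y)
= 3·[-4, 5-3i, 2, 5+3i] + 3·[-1, -4-3i, 1, -4+3i]

Computing element-wise:
Z[0] = 3·(-4) + 3·(-1) = -15
Z[1] = 3·(5-3i) + 3·(-4-3i) = 3-18i
Z[2] = 3·(2) + 3·(1) = 9
Z[3] = 3·(5+3i) + 3·(-4+3i) = 3+18i

DFT(3x + 3y) = 3·X + 3·Y = [-15, 3-18i, 9, 3+18i]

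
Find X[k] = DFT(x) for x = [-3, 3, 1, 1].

X[k] = Σ(n=0 to 3) x[n] · ω_4^(nk)
where ω_4 = e^(-2πi/4)

Computing each X[k]:
X[0] = 2
X[1] = -4-2i
X[2] = -6
X[3] = -4+2i

X = [2, -4-2i, -6, -4+2i]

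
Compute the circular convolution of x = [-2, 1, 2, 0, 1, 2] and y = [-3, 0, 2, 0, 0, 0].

(x ⊛ y)[n] = Σ(m=0 to 5) x[m] · y[(n-m) mod 6]

Computing each output sample:
(x ⊛ y)[0] = 8
(x ⊛ y)[1] = 1
(x ⊛ y)[2] = -10
(x ⊛ y)[3] = 2
(x ⊛ y)[4] = 1
(x ⊛ y)[5] = -6

x ⊛ y = [8, 1, -10, 2, 1, -6]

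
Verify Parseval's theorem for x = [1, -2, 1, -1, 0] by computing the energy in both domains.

Time domain:
Σ|x[n]|² = |1|² + |-2|² + |1|² + |-1|² + |0|² = 7.0000

Frequency domain:
(1/5)Σ|X[k]|² = (1/5)(|-1|² + |0.3820+0.7265i|² + |2.6180+3.0777i|² + |2.6180-3.0777i|² + |0.3820-0.7265i|²) = (1/5)·35.0000 = 7.0000

Both sides agree, confirming Parseval's theorem.

Σ|x[n]|² = (1/N)Σ|X[k]|² = 7.0000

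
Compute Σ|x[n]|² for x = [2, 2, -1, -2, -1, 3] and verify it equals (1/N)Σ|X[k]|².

Time domain:
Σ|x[n]|² = |2|² + |2|² + |-1|² + |-2|² + |-1|² + |3|² = 23.0000

Frequency domain:
(1/6)Σ|X[k]|² = (1/6)(|3|² + |7.5000+0.8660i|² + |-1.5000+0.8660i|² + |-3|² + |-1.5000-0.8660i|² + |7.5000-0.8660i|²) = (1/6)·138.0000 = 23.0000

Both sides agree, confirming Parseval's theorem.

Σ|x[n]|² = (1/N)Σ|X[k]|² = 23.0000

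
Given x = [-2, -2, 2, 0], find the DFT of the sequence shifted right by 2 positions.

Time shift by 2: X_shifted[k] = ω_4^(2k) · X[k]
Shifted x = [2, 0, -2, -2]

DFT(x[n-2]) = [-2, 4-2i, 2, 4+2i]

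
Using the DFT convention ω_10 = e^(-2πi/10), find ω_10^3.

ω_10^3 = e^(-2πi·3/10)
= cos(-2π·3/10) + i·sin(-2π·3/10)
= cos(-6π/10) + i·sin(-6π/10)

ω_10^3 = cos(-6π/10) + i·sin(-6π/10) = -0.3090-0.9511i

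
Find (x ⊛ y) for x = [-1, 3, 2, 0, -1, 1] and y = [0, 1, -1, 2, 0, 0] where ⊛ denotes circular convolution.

(x ⊛ y)[n] = Σ(m=0 to 5) x[m] · y[(n-m) mod 6]

Computing each output sample:
(x ⊛ y)[0] = 2
(x ⊛ y)[1] = -4
(x ⊛ y)[2] = 6
(x ⊛ y)[3] = -3
(x ⊛ y)[4] = 4
(x ⊛ y)[5] = 3

x ⊛ y = [2, -4, 6, -3, 4, 3]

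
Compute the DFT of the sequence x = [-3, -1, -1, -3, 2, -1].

X[k] = Σ(n=0 to 5) x[n] · ω_6^(nk)
where ω_6 = e^(-2πi/6)

Computing each X[k]:
X[0] = -7
X[1] = -1.5000+2.5981i
X[2] = -5.5000-2.5981i
X[3] = 3
X[4] = -5.5000+2.5981i
X[5] = -1.5000-2.5981i

X = [-7, -1.5000+2.5981i, -5.5000-2.5981i, 3, -5.5000+2.5981i, -1.5000-2.5981i]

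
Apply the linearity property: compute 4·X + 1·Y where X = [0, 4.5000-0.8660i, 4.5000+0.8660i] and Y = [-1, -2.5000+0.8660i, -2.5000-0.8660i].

By linearity: DFT(4x + 1y) = 4·DFT(x) + 1·DFT(y)
= 4·[0, 4.5000-0.8660i, 4.5000+0.8660i] + 1·[-1, -2.5000+0.8660i, -2.5000-0.8660i]

Computing element-wise:
Z[0] = 4·(0) + 1·(-1) = -1
Z[1] = 4·(4.5000-0.8660i) + 1·(-2.5000+0.8660i) = 15.5000-2.5980i
Z[2] = 4·(4.5000+0.8660i) + 1·(-2.5000-0.8660i) = 15.5000+2.5980i

DFT(4x + 1y) = 4·X + 1·Y = [-1, 15.5000-2.5980i, 15.5000+2.5980i]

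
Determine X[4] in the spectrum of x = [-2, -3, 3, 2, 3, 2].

X[4] = Σ(n=0 to 5) x[n] · ω_6^(4n) where ω_6 = e^(-2πi/6)
= (-2)·ω_6^0 + (-3)·ω_6^4 + (3)·ω_6^8 + (2)·ω_6^12 + (3)·ω_6^16 + (2)·ω_6^20

X[4] = -2.5000-4.3301i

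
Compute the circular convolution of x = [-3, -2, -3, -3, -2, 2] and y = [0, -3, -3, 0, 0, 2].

(x ⊛ y)[n] = Σ(m=0 to 5) x[m] · y[(n-m) mod 6]

Computing each output sample:
(x ⊛ y)[0] = -4
(x ⊛ y)[1] = -3
(x ⊛ y)[2] = 9
(x ⊛ y)[3] = 11
(x ⊛ y)[4] = 22
(x ⊛ y)[5] = 9

x ⊛ y = [-4, -3, 9, 11, 22, 9]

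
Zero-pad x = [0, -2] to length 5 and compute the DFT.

Original 2-point DFT: [-2, 2]
Zero-padded 5-point DFT provides frequency interpolation.

DFT_5([x, 0, ...]) = [-2, -0.6180+1.9021i, 1.6180+1.1756i, 1.6180-1.1756i, -0.6180-1.9021i]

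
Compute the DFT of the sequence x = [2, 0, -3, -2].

X[k] = Σ(n=0 to 3) x[n] · ω_4^(nk)
where ω_4 = e^(-2πi/4)

Computing each X[k]:
X[0] = -3
X[1] = 5-2i
X[2] = 1
X[3] = 5+2i

X = [-3, 5-2i, 1, 5+2i]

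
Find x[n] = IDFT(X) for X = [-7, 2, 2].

x[n] = (1/3) Σ(k=0 to 2) X[k] · e^(2πikn/3)

Computing each x[n]:
x[0] = -1
x[1] = -3
x[2] = -3

x = [-1, -3, -3]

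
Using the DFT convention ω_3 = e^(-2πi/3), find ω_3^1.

ω_3^1 = e^(-2πi·1/3)
= cos(-2π·1/3) + i·sin(-2π·1/3)
= cos(-2π/3) + i·sin(-2π/3)

ω_3^1 = cos(-2π/3) + i·sin(-2π/3) = -0.5000-0.8660i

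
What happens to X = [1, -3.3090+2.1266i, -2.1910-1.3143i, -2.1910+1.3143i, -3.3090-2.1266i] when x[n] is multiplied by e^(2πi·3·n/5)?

Modulation property: DFT(ω_5^(-3n)·x[n]) = X[(k-3) mod 5], so circularly shift X by 3 positions.

X[k-3] = [-2.1910-1.3143i, -2.1910+1.3143i, -3.3090-2.1266i, 1, -3.3090+2.1266i]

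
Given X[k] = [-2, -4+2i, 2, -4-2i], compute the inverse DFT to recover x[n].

x[n] = (1/4) Σ(k=0 to 3) X[k] · e^(2πikn/4)

Computing each x[n]:
x[0] = -2
x[1] = -2
x[2] = 2
x[3] = 0

x = [-2, -2, 2, 0]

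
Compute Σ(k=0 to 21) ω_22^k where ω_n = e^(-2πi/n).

Sum of all nth roots of unity equals 0 for n > 1 (geometric series with r ≠ 1).

0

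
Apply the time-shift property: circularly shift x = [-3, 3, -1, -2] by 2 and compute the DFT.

Time shift by 2: X_shifted[k] = ω_4^(2k) · X[k]
Shifted x = [-1, -2, -3, 3]

DFT(x[n-2]) = [-3, 2+5i, -5, 2-5i]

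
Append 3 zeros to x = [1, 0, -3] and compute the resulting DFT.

Original 3-point DFT: [-2, 2.5000-2.5981i, 2.5000+2.5981i]
Zero-padded 6-point DFT provides frequency interpolation.

DFT_6([x, 0, ...]) = [-2, 2.5000+2.5981i, 2.5000-2.5981i, -2, 2.5000+2.5981i, 2.5000-2.5981i]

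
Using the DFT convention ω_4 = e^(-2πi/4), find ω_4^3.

ω_4^3 = e^(-2πi·3/4)
= cos(-2π·3/4) + i·sin(-2π·3/4)
= cos(-6π/4) + i·sin(-6π/4)

ω_4^3 = cos(-6π/4) + i·sin(-6π/4) = 1i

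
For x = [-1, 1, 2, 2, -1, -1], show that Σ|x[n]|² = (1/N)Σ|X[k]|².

Time domain:
Σ|x[n]|² = |-1|² + |1|² + |2|² + |2|² + |-1|² + |-1|² = 12.0000

Frequency domain:
(1/6)Σ|X[k]|² = (1/6)(|2|² + |-3.5000-4.3301i|² + |0.5000+0.8660i|² + |-2|² + |0.5000-0.8660i|² + |-3.5000+4.3301i|²) = (1/6)·72.0000 = 12.0000

Both sides agree, confirming Parseval's theorem.

Σ|x[n]|² = (1/N)Σ|X[k]|² = 12.0000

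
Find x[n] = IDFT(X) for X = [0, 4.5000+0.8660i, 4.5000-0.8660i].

x[n] = (1/3) Σ(k=0 to 2) X[k] · e^(2πikn/3)

Computing each x[n]:
x[0] = 3
x[1] = -2
x[2] = -1

x = [3, -2, -1]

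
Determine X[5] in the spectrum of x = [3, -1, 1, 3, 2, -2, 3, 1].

X[5] = Σ(n=0 to 7) x[n] · ω_8^(5n) where ω_8 = e^(-2πi/8)
= (3)·ω_8^0 + (-1)·ω_8^5 + (1)·ω_8^10 + (3)·ω_8^15 + (2)·ω_8^20 + (-2)·ω_8^25 + (3)·ω_8^30 + (1)·ω_8^35

X[5] = 1.7071+4.1213i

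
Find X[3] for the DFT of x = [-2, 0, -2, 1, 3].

X[3] = Σ(n=0 to 4) x[n] · ω_5^(3n) where ω_5 = e^(-2πi/5)
= (-2)·ω_5^0 + (0)·ω_5^3 + (-2)·ω_5^6 + (1)·ω_5^9 + (3)·ω_5^12

X[3] = -4.7361+1.0898i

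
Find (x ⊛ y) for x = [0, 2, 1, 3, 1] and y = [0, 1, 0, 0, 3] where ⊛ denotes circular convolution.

(x ⊛ y)[n] = Σ(m=0 to 4) x[m] · y[(n-m) mod 5]

Computing each output sample:
(x ⊛ y)[0] = 7
(x ⊛ y)[1] = 3
(x ⊛ y)[2] = 11
(x ⊛ y)[3] = 4
(x ⊛ y)[4] = 3

x ⊛ y = [7, 3, 11, 4, 3]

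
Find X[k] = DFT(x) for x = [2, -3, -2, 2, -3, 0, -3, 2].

X[k] = Σ(n=0 to 7) x[n] · ω_8^(nk)
where ω_8 = e^(-2πi/8)

Computing each X[k]:
X[0] = -5
X[1] = 2.8787+1.1213i
X[2] = 4+7i
X[3] = 7.1213+3.1213i
X[4] = -7
X[5] = 7.1213-3.1213i
X[6] = 4-7i
X[7] = 2.8787-1.1213i

X = [-5, 2.8787+1.1213i, 4+7i, 7.1213+3.1213i, -7, 7.1213-3.1213i, 4-7i, 2.8787-1.1213i]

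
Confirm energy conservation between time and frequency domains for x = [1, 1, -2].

Time domain:
Σ|x[n]|² = |1|² + |1|² + |-2|² = 6.0000

Frequency domain:
(1/3)Σ|X[k]|² = (1/3)(|0|² + |1.5000-2.5981i|² + |1.5000+2.5981i|²) = (1/3)·18.0000 = 6.0000

Both sides agree, confirming Parseval's theorem.

Σ|x[n]|² = (1/N)Σ|X[k]|² = 6.0000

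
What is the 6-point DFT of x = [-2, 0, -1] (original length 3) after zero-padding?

Original 3-point DFT: [-3, -1.5000-0.8660i, -1.5000+0.8660i]
Zero-padded 6-point DFT provides frequency interpolation.

DFT_6([x, 0, ...]) = [-3, -1.5000+0.8660i, -1.5000-0.8660i, -3, -1.5000+0.8660i, -1.5000-0.8660i]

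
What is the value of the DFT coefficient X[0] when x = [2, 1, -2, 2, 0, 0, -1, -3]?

X[0] = Σ(n=0 to 7) x[n] · ω_8^0 = Σ x[n]
= (2) + (1) + (-2) + (2) + (0) + (0) + (-1) + (-3)

X[0] = -1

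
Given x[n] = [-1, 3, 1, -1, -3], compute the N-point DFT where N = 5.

X[k] = Σ(n=0 to 4) x[n] · ω_5^(nk)
where ω_5 = e^(-2πi/5)

Computing each X[k]:
X[0] = -1
X[1] = -1.0000-6.8819i
X[2] = -1.0000-1.6246i
X[3] = -1.0000+1.6246i
X[4] = -1.0000+6.8819i

X = [-1, -1.0000-6.8819i, -1.0000-1.6246i, -1.0000+1.6246i, -1.0000+6.8819i]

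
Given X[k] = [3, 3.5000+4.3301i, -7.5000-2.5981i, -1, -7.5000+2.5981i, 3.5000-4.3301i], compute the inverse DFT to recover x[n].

x[n] = (1/6) Σ(k=0 to 5) X[k] · e^(2πikn/6)

Computing each x[n]:
x[0] = -1
x[1] = 2
x[2] = -1
x[3] = -3
x[4] = 3
x[5] = 3

x = [-1, 2, -1, -3, 3, 3]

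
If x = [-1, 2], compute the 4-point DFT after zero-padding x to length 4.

Original 2-point DFT: [1, -3]
Zero-padded 4-point DFT provides frequency interpolation.

DFT_4([x, 0, ...]) = [1, -1-2i, -3, -1+2i]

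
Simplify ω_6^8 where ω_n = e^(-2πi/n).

Since ω_6^6 = 1, powers reduce modulo 6.
8 mod 6 = 2
So ω_6^8 = ω_6^2 = e^(-2πi·2/6)

ω_6^8 = ω_6^2 = -0.5000-0.8660i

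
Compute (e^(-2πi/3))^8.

Since ω_3^3 = 1, powers reduce modulo 3.
8 mod 3 = 2
So ω_3^8 = ω_3^2 = e^(-2πi·2/3)

ω_3^8 = ω_3^2 = -0.5000+0.8660i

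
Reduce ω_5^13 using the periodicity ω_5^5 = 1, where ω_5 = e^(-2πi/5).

Since ω_5^5 = 1, powers reduce modulo 5.
13 mod 5 = 3
So ω_5^13 = ω_5^3 = e^(-2πi·3/5)

ω_5^13 = ω_5^3 = -0.8090+0.5878i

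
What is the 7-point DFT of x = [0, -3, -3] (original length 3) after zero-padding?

Original 3-point DFT: [-6, 3, 3]
Zero-padded 7-point DFT provides frequency interpolation.

DFT_7([x, 0, ...]) = [-6, -1.2029+5.2703i, 3.3705+1.6231i, 0.8324-1.0438i, 0.8324+1.0438i, 3.3705-1.6231i, -1.2029-5.2703i]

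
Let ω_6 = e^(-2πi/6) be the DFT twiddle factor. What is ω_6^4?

ω_6^4 = e^(-2πi·4/6)
= cos(-2π·4/6) + i·sin(-2π·4/6)
= cos(-8π/6) + i·sin(-8π/6)

ω_6^4 = cos(-8π/6) + i·sin(-8π/6) = -0.5000+0.8660i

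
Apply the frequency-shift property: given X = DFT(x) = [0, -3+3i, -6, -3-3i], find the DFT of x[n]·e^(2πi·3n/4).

Modulation property: DFT(ω_4^(-3n)·x[n]) = X[(k-3) mod 4], so circularly shift X by 3 positions.

X[k-3] = [-3+3i, -6, -3-3i, 0]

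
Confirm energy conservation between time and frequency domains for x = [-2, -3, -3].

Time domain:
Σ|x[n]|² = |-2|² + |-3|² + |-3|² = 22.0000

Frequency domain:
(1/3)Σ|X[k]|² = (1/3)(|-8|² + |1|² + |1|²) = (1/3)·66.0000 = 22.0000

Both sides agree, confirming Parseval's theorem.

Σ|x[n]|² = (1/N)Σ|X[k]|² = 22.0000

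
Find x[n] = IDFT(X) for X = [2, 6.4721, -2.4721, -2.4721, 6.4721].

x[n] = (1/5) Σ(k=0 to 4) X[k] · e^(2πikn/5)

Computing each x[n]:
x[0] = 2
x[1] = 2
x[2] = -2
x[3] = -2
x[4] = 2

x = [2, 2, -2, -2, 2]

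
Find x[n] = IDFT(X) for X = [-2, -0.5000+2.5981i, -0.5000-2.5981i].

x[n] = (1/3) Σ(k=0 to 2) X[k] · e^(2πikn/3)

Computing each x[n]:
x[0] = -1
x[1] = -2
x[2] = 1

x = [-1, -2, 1]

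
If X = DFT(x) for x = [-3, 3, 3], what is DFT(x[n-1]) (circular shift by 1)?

Time shift by 1: X_shifted[k] = ω_3^(1k) · X[k]
Shifted x = [3, -3, 3]

DFT(x[n-1]) = [3, 3.0000+5.1962i, 3.0000-5.1962i]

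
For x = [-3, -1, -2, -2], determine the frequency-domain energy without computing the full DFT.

Parseval: Σ|x[n]|² = (1/N)Σ|X[k]|², so Σ|X[k]|² = N·Σ|x[n]|² = 4·18.0000

Σ|X[k]|² = N·Σ|x[n]|² = 4·18.0000 = 72.0000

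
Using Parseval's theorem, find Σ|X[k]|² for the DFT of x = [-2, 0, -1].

Parseval: Σ|x[n]|² = (1/N)Σ|X[k]|², so Σ|X[k]|² = N·Σ|x[n]|² = 3·5.0000

Σ|X[k]|² = N·Σ|x[n]|² = 3·5.0000 = 15.0000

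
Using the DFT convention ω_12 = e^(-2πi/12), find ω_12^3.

ω_12^3 = e^(-2πi·3/12)
= cos(-2π·3/12) + i·sin(-2π·3/12)
= cos(-6π/12) + i·sin(-6π/12)

ω_12^3 = cos(-6π/12) + i·sin(-6π/12) = -1i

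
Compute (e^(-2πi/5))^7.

Since ω_5^5 = 1, powers reduce modulo 5.
7 mod 5 = 2
So ω_5^7 = ω_5^2 = e^(-2πi·2/5)

ω_5^7 = ω_5^2 = -0.8090-0.5878i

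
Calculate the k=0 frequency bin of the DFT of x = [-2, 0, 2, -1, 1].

X[0] = Σ(n=0 to 4) x[n] · ω_5^0 = Σ x[n]
= (-2) + (0) + (2) + (-1) + (1)

X[0] = 0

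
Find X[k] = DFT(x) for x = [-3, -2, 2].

X[k] = Σ(n=0 to 2) x[n] · ω_3^(nk)
where ω_3 = e^(-2πi/3)

Computing each X[k]:
X[0] = -3
X[1] = -3.0000+3.4641i
X[2] = -3.0000-3.4641i

X = [-3, -3.0000+3.4641i, -3.0000-3.4641i]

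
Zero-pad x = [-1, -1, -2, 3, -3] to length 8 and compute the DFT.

Original 5-point DFT: [-4, -3.0451+1.0368i, 2.5451-5.9309i, 2.5451+5.9309i, -3.0451-1.0368i]
Zero-padded 8-point DFT provides frequency interpolation.

DFT_8([x, 0, ...]) = [-4, -0.8284+0.5858i, -2+4i, 4.8284-3.4142i, -8, 4.8284+3.4142i, -2-4i, -0.8284-0.5858i]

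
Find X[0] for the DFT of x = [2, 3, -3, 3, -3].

X[0] = Σ(n=0 to 4) x[n] · ω_5^0 = Σ x[n]
= (2) + (3) + (-3) + (3) + (-3)

X[0] = 2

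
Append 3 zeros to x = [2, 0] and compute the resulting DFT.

Original 2-point DFT: [2, 2]
Zero-padded 5-point DFT provides frequency interpolation.

DFT_5([x, 0, ...]) = [2, 2, 2, 2, 2]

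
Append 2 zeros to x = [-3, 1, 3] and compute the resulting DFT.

Original 3-point DFT: [1, -5.0000+1.7321i, -5.0000-1.7321i]
Zero-padded 5-point DFT provides frequency interpolation.

DFT_5([x, 0, ...]) = [1, -5.1180-2.7144i, -2.8820+2.2654i, -2.8820-2.2654i, -5.1180+2.7144i]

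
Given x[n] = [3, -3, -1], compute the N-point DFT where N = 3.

X[k] = Σ(n=0 to 2) x[n] · ω_3^(nk)
where ω_3 = e^(-2πi/3)

Computing each X[k]:
X[0] = -1
X[1] = 5.0000+1.7321i
X[2] = 5.0000-1.7321i

X = [-1, 5.0000+1.7321i, 5.0000-1.7321i]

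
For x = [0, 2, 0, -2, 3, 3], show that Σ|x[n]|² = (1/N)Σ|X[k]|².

Time domain:
Σ|x[n]|² = |0|² + |2|² + |0|² + |-2|² + |3|² + |3|² = 26.0000

Frequency domain:
(1/6)Σ|X[k]|² = (1/6)(|6|² + |3.0000+3.4641i|² + |-6.0000-1.7321i|² + |0|² + |-6.0000+1.7321i|² + |3.0000-3.4641i|²) = (1/6)·156.0000 = 26.0000

Both sides agree, confirming Parseval's theorem.

Σ|x[n]|² = (1/N)Σ|X[k]|² = 26.0000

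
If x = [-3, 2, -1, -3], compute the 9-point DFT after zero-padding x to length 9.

Original 4-point DFT: [-5, -2-5i, -3, -2+5i]
Zero-padded 9-point DFT provides frequency interpolation.

DFT_9([x, 0, ...]) = [-5, -0.1416+2.2973i, -0.2130-4.2257i, -6.5000-2.5981i, -4.1454+1.2712i, -4.1454-1.2712i, -6.5000+2.5981i, -0.2130+4.2257i, -0.1416-2.2973i]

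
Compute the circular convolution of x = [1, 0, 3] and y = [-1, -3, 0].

(x ⊛ y)[n] = Σ(m=0 to 2) x[m] · y[(n-m) mod 3]

Computing each output sample:
(x ⊛ y)[0] = -10
(x ⊛ y)[1] = -3
(x ⊛ y)[2] = -3

x ⊛ y = [-10, -3, -3]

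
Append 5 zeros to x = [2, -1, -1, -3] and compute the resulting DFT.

Original 4-point DFT: [-3, 3-2i, 5, 3+2i]
Zero-padded 9-point DFT provides frequency interpolation.

DFT_9([x, 0, ...]) = [-3, 2.5603+4.2257i, 4.2660-1.2712i, 0, 3.6736+2.2973i, 3.6736-2.2973i, 0, 4.2660+1.2712i, 2.5603-4.2257i]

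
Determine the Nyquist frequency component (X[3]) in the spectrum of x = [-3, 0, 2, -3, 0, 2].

X[3] = Σ(n=0 to 5) x[n] · ω_6^(3n) where ω_6 = e^(-2πi/6)
= (-3)·ω_6^0 + (0)·ω_6^3 + (2)·ω_6^6 + (-3)·ω_6^9 + (0)·ω_6^12 + (2)·ω_6^15

X[3] = 0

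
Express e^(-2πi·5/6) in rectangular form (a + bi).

ω_6^5 = e^(-2πi·5/6)
= cos(-2π·5/6) + i·sin(-2π·5/6)
= cos(-10π/6) + i·sin(-10π/6)

ω_6^5 = cos(-10π/6) + i·sin(-10π/6) = 0.5000+0.8660i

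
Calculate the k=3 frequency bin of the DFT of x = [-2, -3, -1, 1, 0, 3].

X[3] = Σ(n=0 to 5) x[n] · ω_6^(3n) where ω_6 = e^(-2πi/6)
= (-2)·ω_6^0 + (-3)·ω_6^3 + (-1)·ω_6^6 + (1)·ω_6^9 + (0)·ω_6^12 + (3)·ω_6^15

X[3] = -4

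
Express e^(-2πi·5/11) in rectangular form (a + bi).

ω_11^5 = e^(-2πi·5/11)
= cos(-2π·5/11) + i·sin(-2π·5/11)
= cos(-10π/11) + i·sin(-10π/11)

ω_11^5 = cos(-10π/11) + i·sin(-10π/11) = -0.9595-0.2817i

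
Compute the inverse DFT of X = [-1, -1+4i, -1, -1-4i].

x[n] = (1/4) Σ(k=0 to 3) X[k] · e^(2πikn/4)

Computing each x[n]:
x[0] = -1
x[1] = -2
x[2] = 0
x[3] = 2

x = [-1, -2, 0, 2]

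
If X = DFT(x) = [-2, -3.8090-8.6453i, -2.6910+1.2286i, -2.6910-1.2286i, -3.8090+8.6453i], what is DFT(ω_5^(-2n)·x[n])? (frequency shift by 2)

Modulation property: DFT(ω_5^(-2n)·x[n]) = X[(k-2) mod 5], so circularly shift X by 2 positions.

X[k-2] = [-2.6910-1.2286i, -3.8090+8.6453i, -2, -3.8090-8.6453i, -2.6910+1.2286i]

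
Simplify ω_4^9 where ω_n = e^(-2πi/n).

Since ω_4^4 = 1, powers reduce modulo 4.
9 mod 4 = 1
So ω_4^9 = ω_4^1 = e^(-2πi·1/4)

ω_4^9 = ω_4^1 = -1i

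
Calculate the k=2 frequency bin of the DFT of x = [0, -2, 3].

X[2] = Σ(n=0 to 2) x[n] · ω_3^(2n) where ω_3 = e^(-2πi/3)
= (0)·ω_3^0 + (-2)·ω_3^2 + (3)·ω_3^4

X[2] = -0.5000-4.3301i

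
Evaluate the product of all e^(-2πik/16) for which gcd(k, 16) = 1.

The primitive 16th roots of unity are ω_16^k for k coprime to 16: k ∈ {1, 3, 5, 7, 9, 11, 13, 15}
Their product equals the constant term of the cyclotomic polynomial Φ_16(x) up to sign.
For n ≥ 3, the product of all primitive nth roots of unity is 1. (For n=1 it is 1; for n=2 it is -1.)

1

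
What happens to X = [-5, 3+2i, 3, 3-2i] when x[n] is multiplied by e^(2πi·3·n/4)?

Modulation property: DFT(ω_4^(-3n)·x[n]) = X[(k-3) mod 4], so circularly shift X by 3 positions.

X[k-3] = [3+2i, 3, 3-2i, -5]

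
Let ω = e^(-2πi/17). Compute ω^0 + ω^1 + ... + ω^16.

Sum of all nth roots of unity equals 0 for n > 1 (geometric series with r ≠ 1).

0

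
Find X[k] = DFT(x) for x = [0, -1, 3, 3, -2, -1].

X[k] = Σ(n=0 to 5) x[n] · ω_6^(nk)
where ω_6 = e^(-2πi/6)

Computing each X[k]:
X[0] = 2
X[1] = -4.5000-4.3301i
X[2] = 3.5000+4.3301i
X[3] = 0
X[4] = 3.5000-4.3301i
X[5] = -4.5000+4.3301i

X = [2, -4.5000-4.3301i, 3.5000+4.3301i, 0, 3.5000-4.3301i, -4.5000+4.3301i]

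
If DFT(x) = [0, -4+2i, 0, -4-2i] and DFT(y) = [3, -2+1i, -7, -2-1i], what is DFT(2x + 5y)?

By linearity: DFT(2x + 5y) = 2·DFT(x) + 5·DFT(y)
= 2·[0, -4+2i, 0, -4-2i] + 5·[3, -2+1i, -7, -2-1i]

Computing element-wise:
Z[0] = 2·(0) + 5·(3) = 15
Z[1] = 2·(-4+2i) + 5·(-2+1i) = -18+9i
Z[2] = 2·(0) + 5·(-7) = -35
Z[3] = 2·(-4-2i) + 5·(-2-1i) = -18-9i

DFT(2x + 5y) = 2·X + 5·Y = [15, -18+9i, -35, -18-9i]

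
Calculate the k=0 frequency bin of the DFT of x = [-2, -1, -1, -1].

X[0] = Σ(n=0 to 3) x[n] · ω_4^0 = Σ x[n]
= (-2) + (-1) + (-1) + (-1)

X[0] = -5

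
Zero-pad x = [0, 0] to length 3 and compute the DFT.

Original 2-point DFT: [0, 0]
Zero-padded 3-point DFT provides frequency interpolation.

DFT_3([x, 0, ...]) = [0, 0, 0]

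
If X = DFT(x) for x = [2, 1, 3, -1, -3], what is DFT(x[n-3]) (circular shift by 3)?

Time shift by 3: X_shifted[k] = ω_5^(3k) · X[k]
Shifted x = [3, -1, -3, 2, 1]

DFT(x[n-3]) = [2, 3.8090+4.8410i, 2.6910-3.5797i, 2.6910+3.5797i, 3.8090-4.8410i]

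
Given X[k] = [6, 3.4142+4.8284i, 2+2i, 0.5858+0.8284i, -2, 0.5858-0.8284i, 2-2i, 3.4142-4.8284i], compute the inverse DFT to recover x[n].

x[n] = (1/8) Σ(k=0 to 7) X[k] · e^(2πikn/8)

Computing each x[n]:
x[0] = 2
x[1] = 0
x[2] = -1
x[3] = 0
x[4] = 0
x[5] = 1
x[6] = 1
x[7] = 3

x = [2, 0, -1, 0, 0, 1, 1, 3]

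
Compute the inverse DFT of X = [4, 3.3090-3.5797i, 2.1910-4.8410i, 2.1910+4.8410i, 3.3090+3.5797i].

x[n] = (1/5) Σ(k=0 to 4) X[k] · e^(2πikn/5)

Computing each x[n]:
x[0] = 3
x[1] = 3
x[2] = -1
x[3] = 1
x[4] = -2

x = [3, 3, -1, 1, -2]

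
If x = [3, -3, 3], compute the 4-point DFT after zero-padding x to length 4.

Original 3-point DFT: [3, 3.0000+5.1962i, 3.0000-5.1962i]
Zero-padded 4-point DFT provides frequency interpolation.

DFT_4([x, 0, ...]) = [3, 3i, 9, -3i]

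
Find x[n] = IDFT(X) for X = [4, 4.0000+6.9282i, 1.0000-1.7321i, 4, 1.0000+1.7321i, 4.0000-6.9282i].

x[n] = (1/6) Σ(k=0 to 5) X[k] · e^(2πikn/6)

Computing each x[n]:
x[0] = 3
x[1] = -1
x[2] = -2
x[3] = -1
x[4] = 3
x[5] = 2

x = [3, -1, -2, -1, 3, 2]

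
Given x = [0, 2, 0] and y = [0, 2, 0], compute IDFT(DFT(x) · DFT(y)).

(x ⊛ y)[n] = Σ(m=0 to 2) x[m] · y[(n-m) mod 3]

Computing each output sample:
(x ⊛ y)[0] = 0
(x ⊛ y)[1] = 0
(x ⊛ y)[2] = 4

x ⊛ y = [0, 0, 4]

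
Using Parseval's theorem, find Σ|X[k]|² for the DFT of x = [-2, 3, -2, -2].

Parseval: Σ|x[n]|² = (1/N)Σ|X[k]|², so Σ|X[k]|² = N·Σ|x[n]|² = 4·21.0000

Σ|X[k]|² = N·Σ|x[n]|² = 4·21.0000 = 84.0000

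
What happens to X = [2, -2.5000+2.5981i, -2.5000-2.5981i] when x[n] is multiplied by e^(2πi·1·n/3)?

Modulation property: DFT(ω_3^(-1n)·x[n]) = X[(k-1) mod 3], so circularly shift X by 1 positions.

X[k-1] = [-2.5000-2.5981i, 2, -2.5000+2.5981i]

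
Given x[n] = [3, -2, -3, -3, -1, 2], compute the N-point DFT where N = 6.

X[k] = Σ(n=0 to 5) x[n] · ω_6^(nk)
where ω_6 = e^(-2πi/6)

Computing each X[k]:
X[0] = -4
X[1] = 8.0000+5.1962i
X[2] = 2.0000+1.7321i
X[3] = 2
X[4] = 2.0000-1.7321i
X[5] = 8.0000-5.1962i

X = [-4, 8.0000+5.1962i, 2.0000+1.7321i, 2, 2.0000-1.7321i, 8.0000-5.1962i]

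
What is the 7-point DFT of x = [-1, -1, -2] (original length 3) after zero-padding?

Original 3-point DFT: [-4, 0.5000-0.8660i, 0.5000+0.8660i]
Zero-padded 7-point DFT provides frequency interpolation.

DFT_7([x, 0, ...]) = [-4, -1.1784+2.7317i, 1.0245+0.1072i, -1.3460-1.1298i, -1.3460+1.1298i, 1.0245-0.1072i, -1.1784-2.7317i]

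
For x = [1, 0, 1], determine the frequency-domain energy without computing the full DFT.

Parseval: Σ|x[n]|² = (1/N)Σ|X[k]|², so Σ|X[k]|² = N·Σ|x[n]|² = 3·2.0000

Σ|X[k]|² = N·Σ|x[n]|² = 3·2.0000 = 6.0000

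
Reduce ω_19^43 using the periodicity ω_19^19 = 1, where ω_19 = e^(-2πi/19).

Since ω_19^19 = 1, powers reduce modulo 19.
43 mod 19 = 5
So ω_19^43 = ω_19^5 = e^(-2πi·5/19)

ω_19^43 = ω_19^5 = -0.0826-0.9966i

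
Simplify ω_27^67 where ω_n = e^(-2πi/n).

Since ω_27^27 = 1, powers reduce modulo 27.
67 mod 27 = 13
So ω_27^67 = ω_27^13 = e^(-2πi·13/27)

ω_27^67 = ω_27^13 = -0.9932-0.1161i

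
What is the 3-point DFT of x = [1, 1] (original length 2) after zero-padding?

Original 2-point DFT: [2, 0]
Zero-padded 3-point DFT provides frequency interpolation.

DFT_3([x, 0, ...]) = [2, 0.5000-0.8660i, 0.5000+0.8660i]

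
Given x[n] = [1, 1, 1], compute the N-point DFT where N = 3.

X[k] = Σ(n=0 to 2) x[n] · ω_3^(nk)
where ω_3 = e^(-2πi/3)

Computing each X[k]:
X[0] = 3
X[1] = 0
X[2] = 0

X = [3, 0, 0]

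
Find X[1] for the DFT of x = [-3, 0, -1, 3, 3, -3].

X[1] = Σ(n=0 to 5) x[n] · ω_6^(1n) where ω_6 = e^(-2πi/6)
= (-3)·ω_6^0 + (0)·ω_6^1 + (-1)·ω_6^2 + (3)·ω_6^3 + (3)·ω_6^4 + (-3)·ω_6^5

X[1] = -8.5000+0.8660i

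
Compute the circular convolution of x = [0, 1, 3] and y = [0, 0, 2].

(x ⊛ y)[n] = Σ(m=0 to 2) x[m] · y[(n-m) mod 3]

Computing each output sample:
(x ⊛ y)[0] = 2
(x ⊛ y)[1] = 6
(x ⊛ y)[2] = 0

x ⊛ y = [2, 6, 0]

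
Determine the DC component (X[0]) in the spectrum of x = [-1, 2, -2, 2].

X[0] = Σ(n=0 to 3) x[n] · ω_4^0 = Σ x[n]
= (-1) + (2) + (-2) + (2)

X[0] = 1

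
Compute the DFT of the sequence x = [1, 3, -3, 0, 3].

X[k] = Σ(n=0 to 4) x[n] · ω_5^(nk)
where ω_5 = e^(-2πi/5)

Computing each X[k]:
X[0] = 4
X[1] = 5.2812+1.7634i
X[2] = -4.7812-2.8532i
X[3] = -4.7812+2.8532i
X[4] = 5.2812-1.7634i

X = [4, 5.2812+1.7634i, -4.7812-2.8532i, -4.7812+2.8532i, 5.2812-1.7634i]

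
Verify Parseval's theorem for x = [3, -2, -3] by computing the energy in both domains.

Time domain:
Σ|x[n]|² = |3|² + |-2|² + |-3|² = 22.0000

Frequency domain:
(1/3)Σ|X[k]|² = (1/3)(|-2|² + |5.5000-0.8660i|² + |5.5000+0.8660i|²) = (1/3)·66.0000 = 22.0000

Both sides agree, confirming Parseval's theorem.

Σ|x[n]|² = (1/N)Σ|X[k]|² = 22.0000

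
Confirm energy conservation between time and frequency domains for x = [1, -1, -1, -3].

Time domain:
Σ|x[n]|² = |1|² + |-1|² + |-1|² + |-3|² = 12.0000

Frequency domain:
(1/4)Σ|X[k]|² = (1/4)(|-4|² + |2-2i|² + |4|² + |2+2i|²) = (1/4)·48.0000 = 12.0000

Both sides agree, confirming Parseval's theorem.

Σ|x[n]|² = (1/N)Σ|X[k]|² = 12.0000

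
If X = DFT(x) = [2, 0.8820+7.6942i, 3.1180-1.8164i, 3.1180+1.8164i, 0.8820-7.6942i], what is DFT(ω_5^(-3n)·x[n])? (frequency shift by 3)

Modulation property: DFT(ω_5^(-3n)·x[n]) = X[(k-3) mod 5], so circularly shift X by 3 positions.

X[k-3] = [3.1180-1.8164i, 3.1180+1.8164i, 0.8820-7.6942i, 2, 0.8820+7.6942i]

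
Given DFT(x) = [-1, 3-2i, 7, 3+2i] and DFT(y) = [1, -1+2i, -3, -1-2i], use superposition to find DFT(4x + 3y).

By linearity: DFT(4x + 3y) = 4·DFT(x) + 3·DFT(y)
= 4·[-1, 3-2i, 7, 3+2i] + 3·[1, -1+2i, -3, -1-2i]

Computing element-wise:
Z[0] = 4·(-1) + 3·(1) = -1
Z[1] = 4·(3-2i) + 3·(-1+2i) = 9-2i
Z[2] = 4·(7) + 3·(-3) = 19
Z[3] = 4·(3+2i) + 3·(-1-2i) = 9+2i

DFT(4x + 3y) = 4·X + 3·Y = [-1, 9-2i, 19, 9+2i]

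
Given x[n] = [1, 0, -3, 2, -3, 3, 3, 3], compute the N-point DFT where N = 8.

X[k] = Σ(n=0 to 7) x[n] · ω_8^(nk)
where ω_8 = e^(-2πi/8)

Computing each X[k]:
X[0] = 6
X[1] = 2.5858+8.8284i
X[2] = -2+2i
X[3] = 5.4142-3.1716i
X[4] = -10
X[5] = 5.4142+3.1716i
X[6] = -2-2i
X[7] = 2.5858-8.8284i

X = [6, 2.5858+8.8284i, -2+2i, 5.4142-3.1716i, -10, 5.4142+3.1716i, -2-2i, 2.5858-8.8284i]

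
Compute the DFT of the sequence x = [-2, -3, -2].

X[k] = Σ(n=0 to 2) x[n] · ω_3^(nk)
where ω_3 = e^(-2πi/3)

Computing each X[k]:
X[0] = -7
X[1] = 0.5000+0.8660i
X[2] = 0.5000-0.8660i

X = [-7, 0.5000+0.8660i, 0.5000-0.8660i]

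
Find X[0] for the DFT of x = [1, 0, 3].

X[0] = Σ(n=0 to 2) x[n] · ω_3^0 = Σ x[n]
= (1) + (0) + (3)

X[0] = 4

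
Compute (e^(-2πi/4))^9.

Since ω_4^4 = 1, powers reduce modulo 4.
9 mod 4 = 1
So ω_4^9 = ω_4^1 = e^(-2πi·1/4)

ω_4^9 = ω_4^1 = -1i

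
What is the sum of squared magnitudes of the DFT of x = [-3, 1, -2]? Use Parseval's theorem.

Parseval: Σ|x[n]|² = (1/N)Σ|X[k]|², so Σ|X[k]|² = N·Σ|x[n]|² = 3·14.0000

Σ|X[k]|² = N·Σ|x[n]|² = 3·14.0000 = 42.0000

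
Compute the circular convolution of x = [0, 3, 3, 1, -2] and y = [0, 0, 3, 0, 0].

(x ⊛ y)[n] = Σ(m=0 to 4) x[m] · y[(n-m) mod 5]

Computing each output sample:
(x ⊛ y)[0] = 3
(x ⊛ y)[1] = -6
(x ⊛ y)[2] = 0
(x ⊛ y)[3] = 9
(x ⊛ y)[4] = 9

x ⊛ y = [3, -6, 0, 9, 9]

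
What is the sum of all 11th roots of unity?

Sum of all nth roots of unity equals 0 for n > 1 (geometric series with r ≠ 1).

0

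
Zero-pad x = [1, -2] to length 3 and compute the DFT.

Original 2-point DFT: [-1, 3]
Zero-padded 3-point DFT provides frequency interpolation.

DFT_3([x, 0, ...]) = [-1, 2.0000+1.7321i, 2.0000-1.7321i]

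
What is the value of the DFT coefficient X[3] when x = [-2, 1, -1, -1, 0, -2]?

X[3] = Σ(n=0 to 5) x[n] · ω_6^(3n) where ω_6 = e^(-2πi/6)
= (-2)·ω_6^0 + (1)·ω_6^3 + (-1)·ω_6^6 + (-1)·ω_6^9 + (0)·ω_6^12 + (-2)·ω_6^15

X[3] = -1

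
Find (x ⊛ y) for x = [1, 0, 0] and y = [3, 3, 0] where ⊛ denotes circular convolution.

(x ⊛ y)[n] = Σ(m=0 to 2) x[m] · y[(n-m) mod 3]

Computing each output sample:
(x ⊛ y)[0] = 3
(x ⊛ y)[1] = 3
(x ⊛ y)[2] = 0

x ⊛ y = [3, 3, 0]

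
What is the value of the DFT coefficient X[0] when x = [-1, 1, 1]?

X[0] = Σ(n=0 to 2) x[n] · ω_3^0 = Σ x[n]
= (-1) + (1) + (1)

X[0] = 1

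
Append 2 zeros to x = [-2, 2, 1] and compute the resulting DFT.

Original 3-point DFT: [1, -3.5000-0.8660i, -3.5000+0.8660i]
Zero-padded 5-point DFT provides frequency interpolation.

DFT_5([x, 0, ...]) = [1, -2.1910-2.4899i, -3.3090-0.2245i, -3.3090+0.2245i, -2.1910+2.4899i]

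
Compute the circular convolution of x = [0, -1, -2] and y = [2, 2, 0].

(x ⊛ y)[n] = Σ(m=0 to 2) x[m] · y[(n-m) mod 3]

Computing each output sample:
(x ⊛ y)[0] = -4
(x ⊛ y)[1] = -2
(x ⊛ y)[2] = -6

x ⊛ y = [-4, -2, -6]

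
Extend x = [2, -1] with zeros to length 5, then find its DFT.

Original 2-point DFT: [1, 3]
Zero-padded 5-point DFT provides frequency interpolation.

DFT_5([x, 0, ...]) = [1, 1.6910+0.9511i, 2.8090+0.5878i, 2.8090-0.5878i, 1.6910-0.9511i]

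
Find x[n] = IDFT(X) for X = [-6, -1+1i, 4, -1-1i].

x[n] = (1/4) Σ(k=0 to 3) X[k] · e^(2πikn/4)

Computing each x[n]:
x[0] = -1
x[1] = -3
x[2] = 0
x[3] = -2

x = [-1, -3, 0, -2]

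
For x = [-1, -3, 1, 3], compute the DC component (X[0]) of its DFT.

X[0] = Σ(n=0 to 3) x[n] · ω_4^0 = Σ x[n]
= (-1) + (-3) + (1) + (3)

X[0] = 0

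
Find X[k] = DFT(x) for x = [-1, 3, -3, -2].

X[k] = Σ(n=0 to 3) x[n] · ω_4^(nk)
where ω_4 = e^(-2πi/4)

Computing each X[k]:
X[0] = -3
X[1] = 2-5i
X[2] = -5
X[3] = 2+5i

X = [-3, 2-5i, -5, 2+5i]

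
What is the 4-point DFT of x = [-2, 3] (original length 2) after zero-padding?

Original 2-point DFT: [1, -5]
Zero-padded 4-point DFT provides frequency interpolation.

DFT_4([x, 0, ...]) = [1, -2-3i, -5, -2+3i]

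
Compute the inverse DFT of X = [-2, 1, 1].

x[n] = (1/3) Σ(k=0 to 2) X[k] · e^(2πikn/3)

Computing each x[n]:
x[0] = 0
x[1] = -1
x[2] = -1

x = [0, -1, -1]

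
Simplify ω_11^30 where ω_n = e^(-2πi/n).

Since ω_11^11 = 1, powers reduce modulo 11.
30 mod 11 = 8
So ω_11^30 = ω_11^8 = e^(-2πi·8/11)

ω_11^30 = ω_11^8 = -0.1423+0.9898i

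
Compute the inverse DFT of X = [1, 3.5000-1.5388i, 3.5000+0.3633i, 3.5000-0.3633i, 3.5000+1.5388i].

x[n] = (1/5) Σ(k=0 to 4) X[k] · e^(2πikn/5)

Computing each x[n]:
x[0] = 3
x[1] = 0
x[2] = 0
x[3] = -1
x[4] = -1

x = [3, 0, 0, -1, -1]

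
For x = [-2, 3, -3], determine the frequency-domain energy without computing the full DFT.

Parseval: Σ|x[n]|² = (1/N)Σ|X[k]|², so Σ|X[k]|² = N·Σ|x[n]|² = 3·22.0000

Σ|X[k]|² = N·Σ|x[n]|² = 3·22.0000 = 66.0000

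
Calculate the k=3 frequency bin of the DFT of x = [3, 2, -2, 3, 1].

X[3] = Σ(n=0 to 4) x[n] · ω_5^(3n) where ω_5 = e^(-2πi/5)
= (3)·ω_5^0 + (2)·ω_5^3 + (-2)·ω_5^6 + (3)·ω_5^9 + (1)·ω_5^12

X[3] = 0.8820+5.3431i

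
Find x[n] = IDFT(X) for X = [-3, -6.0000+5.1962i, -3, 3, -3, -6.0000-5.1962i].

x[n] = (1/6) Σ(k=0 to 5) X[k] · e^(2πikn/6)

Computing each x[n]:
x[0] = -3
x[1] = -3
x[2] = 0
x[3] = 0
x[4] = 3
x[5] = 0

x = [-3, -3, 0, 0, 3, 0]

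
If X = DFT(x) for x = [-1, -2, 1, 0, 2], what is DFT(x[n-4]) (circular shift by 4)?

Time shift by 4: X_shifted[k] = ω_5^(4k) · X[k]
Shifted x = [-2, 1, 0, 2, -1]

DFT(x[n-4]) = [0, -3.6180-0.7265i, -1.3820-3.0777i, -1.3820+3.0777i, -3.6180+0.7265i]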